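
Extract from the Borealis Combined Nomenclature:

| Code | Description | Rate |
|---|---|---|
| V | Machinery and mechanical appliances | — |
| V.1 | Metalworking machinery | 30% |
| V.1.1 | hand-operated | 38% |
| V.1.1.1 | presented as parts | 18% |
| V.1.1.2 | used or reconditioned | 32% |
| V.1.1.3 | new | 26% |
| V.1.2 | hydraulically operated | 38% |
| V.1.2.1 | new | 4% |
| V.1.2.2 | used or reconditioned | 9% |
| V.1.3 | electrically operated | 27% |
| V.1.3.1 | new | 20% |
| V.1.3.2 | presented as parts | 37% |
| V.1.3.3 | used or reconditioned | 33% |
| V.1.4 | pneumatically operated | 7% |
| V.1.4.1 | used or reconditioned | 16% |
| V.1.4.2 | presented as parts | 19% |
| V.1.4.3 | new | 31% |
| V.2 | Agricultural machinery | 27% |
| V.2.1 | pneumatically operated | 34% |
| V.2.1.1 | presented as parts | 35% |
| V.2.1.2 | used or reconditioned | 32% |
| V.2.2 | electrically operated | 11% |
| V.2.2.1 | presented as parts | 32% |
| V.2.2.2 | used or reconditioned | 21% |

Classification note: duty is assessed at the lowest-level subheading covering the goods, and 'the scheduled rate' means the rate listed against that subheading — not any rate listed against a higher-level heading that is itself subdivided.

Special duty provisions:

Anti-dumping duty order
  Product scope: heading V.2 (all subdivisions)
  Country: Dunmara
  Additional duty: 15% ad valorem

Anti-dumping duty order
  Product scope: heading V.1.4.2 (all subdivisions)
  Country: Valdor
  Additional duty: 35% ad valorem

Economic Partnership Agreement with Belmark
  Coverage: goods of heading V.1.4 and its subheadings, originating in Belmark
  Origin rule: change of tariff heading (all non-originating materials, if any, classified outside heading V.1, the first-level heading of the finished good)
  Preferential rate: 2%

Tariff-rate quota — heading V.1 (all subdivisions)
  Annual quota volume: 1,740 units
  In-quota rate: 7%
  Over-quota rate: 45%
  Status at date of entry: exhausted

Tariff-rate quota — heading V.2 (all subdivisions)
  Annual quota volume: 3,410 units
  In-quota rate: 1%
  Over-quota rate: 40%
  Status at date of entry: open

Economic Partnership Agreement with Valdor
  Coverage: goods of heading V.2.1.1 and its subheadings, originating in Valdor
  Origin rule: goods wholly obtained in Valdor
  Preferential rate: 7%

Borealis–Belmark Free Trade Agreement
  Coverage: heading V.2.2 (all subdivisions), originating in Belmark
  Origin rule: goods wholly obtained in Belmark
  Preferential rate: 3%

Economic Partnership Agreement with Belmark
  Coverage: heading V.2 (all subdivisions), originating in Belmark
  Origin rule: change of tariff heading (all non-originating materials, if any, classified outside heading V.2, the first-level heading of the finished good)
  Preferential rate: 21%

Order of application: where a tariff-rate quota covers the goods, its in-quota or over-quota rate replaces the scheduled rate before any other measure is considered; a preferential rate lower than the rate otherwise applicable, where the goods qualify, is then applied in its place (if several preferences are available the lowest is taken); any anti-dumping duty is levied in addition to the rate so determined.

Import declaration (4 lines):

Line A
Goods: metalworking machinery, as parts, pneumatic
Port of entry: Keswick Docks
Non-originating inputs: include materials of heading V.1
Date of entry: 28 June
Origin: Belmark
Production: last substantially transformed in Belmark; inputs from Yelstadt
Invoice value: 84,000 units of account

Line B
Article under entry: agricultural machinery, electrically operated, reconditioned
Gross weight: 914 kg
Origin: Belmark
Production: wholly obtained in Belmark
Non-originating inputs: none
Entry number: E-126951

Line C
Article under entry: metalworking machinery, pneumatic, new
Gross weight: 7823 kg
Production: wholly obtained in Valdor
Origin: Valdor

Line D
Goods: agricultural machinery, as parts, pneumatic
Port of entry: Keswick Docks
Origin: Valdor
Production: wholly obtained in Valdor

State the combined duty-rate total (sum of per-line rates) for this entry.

Line A: metalworking → V.1; pneumatic → V.1.4; as parts → V.1.4.2. Scheduled 19%. quota on V.1 exhausted → over-quota 45%; Belmark agreement on V.1.4: CTH not met; Belmark agreement on V.2.2: V.1.4.2 not covered; Belmark agreement on V.2: V.1.4.2 not covered. → 45%.
Line B: agricultural → V.2; electrically operated → V.2.2; reconditioned → V.2.2.2. Scheduled 21%. quota on V.2 open → in-quota 1%; Belmark agreement on V.1.4: V.2.2.2 not covered; Belmark agreement on V.2.2: wholly obtained → 3% available; Belmark agreement on V.2: CTH met → 21% available; preference 3% not lower than 1% → no reduction. → 1%.
Line C: metalworking → V.1; pneumatic → V.1.4; new → V.1.4.3. Scheduled 31%. quota on V.1 exhausted → over-quota 45%; Valdor agreement on V.2.1.1: V.1.4.3 not covered. → 45%.
Line D: agricultural → V.2; pneumatic → V.2.1; as parts → V.2.1.1. Scheduled 35%. quota on V.2 open → in-quota 1%; Valdor agreement on V.2.1.1: wholly obtained → 7% available; preference 7% not lower than 1% → no reduction. → 1%.
Sum: 45% + 1% + 45% + 1% = 92%.

92%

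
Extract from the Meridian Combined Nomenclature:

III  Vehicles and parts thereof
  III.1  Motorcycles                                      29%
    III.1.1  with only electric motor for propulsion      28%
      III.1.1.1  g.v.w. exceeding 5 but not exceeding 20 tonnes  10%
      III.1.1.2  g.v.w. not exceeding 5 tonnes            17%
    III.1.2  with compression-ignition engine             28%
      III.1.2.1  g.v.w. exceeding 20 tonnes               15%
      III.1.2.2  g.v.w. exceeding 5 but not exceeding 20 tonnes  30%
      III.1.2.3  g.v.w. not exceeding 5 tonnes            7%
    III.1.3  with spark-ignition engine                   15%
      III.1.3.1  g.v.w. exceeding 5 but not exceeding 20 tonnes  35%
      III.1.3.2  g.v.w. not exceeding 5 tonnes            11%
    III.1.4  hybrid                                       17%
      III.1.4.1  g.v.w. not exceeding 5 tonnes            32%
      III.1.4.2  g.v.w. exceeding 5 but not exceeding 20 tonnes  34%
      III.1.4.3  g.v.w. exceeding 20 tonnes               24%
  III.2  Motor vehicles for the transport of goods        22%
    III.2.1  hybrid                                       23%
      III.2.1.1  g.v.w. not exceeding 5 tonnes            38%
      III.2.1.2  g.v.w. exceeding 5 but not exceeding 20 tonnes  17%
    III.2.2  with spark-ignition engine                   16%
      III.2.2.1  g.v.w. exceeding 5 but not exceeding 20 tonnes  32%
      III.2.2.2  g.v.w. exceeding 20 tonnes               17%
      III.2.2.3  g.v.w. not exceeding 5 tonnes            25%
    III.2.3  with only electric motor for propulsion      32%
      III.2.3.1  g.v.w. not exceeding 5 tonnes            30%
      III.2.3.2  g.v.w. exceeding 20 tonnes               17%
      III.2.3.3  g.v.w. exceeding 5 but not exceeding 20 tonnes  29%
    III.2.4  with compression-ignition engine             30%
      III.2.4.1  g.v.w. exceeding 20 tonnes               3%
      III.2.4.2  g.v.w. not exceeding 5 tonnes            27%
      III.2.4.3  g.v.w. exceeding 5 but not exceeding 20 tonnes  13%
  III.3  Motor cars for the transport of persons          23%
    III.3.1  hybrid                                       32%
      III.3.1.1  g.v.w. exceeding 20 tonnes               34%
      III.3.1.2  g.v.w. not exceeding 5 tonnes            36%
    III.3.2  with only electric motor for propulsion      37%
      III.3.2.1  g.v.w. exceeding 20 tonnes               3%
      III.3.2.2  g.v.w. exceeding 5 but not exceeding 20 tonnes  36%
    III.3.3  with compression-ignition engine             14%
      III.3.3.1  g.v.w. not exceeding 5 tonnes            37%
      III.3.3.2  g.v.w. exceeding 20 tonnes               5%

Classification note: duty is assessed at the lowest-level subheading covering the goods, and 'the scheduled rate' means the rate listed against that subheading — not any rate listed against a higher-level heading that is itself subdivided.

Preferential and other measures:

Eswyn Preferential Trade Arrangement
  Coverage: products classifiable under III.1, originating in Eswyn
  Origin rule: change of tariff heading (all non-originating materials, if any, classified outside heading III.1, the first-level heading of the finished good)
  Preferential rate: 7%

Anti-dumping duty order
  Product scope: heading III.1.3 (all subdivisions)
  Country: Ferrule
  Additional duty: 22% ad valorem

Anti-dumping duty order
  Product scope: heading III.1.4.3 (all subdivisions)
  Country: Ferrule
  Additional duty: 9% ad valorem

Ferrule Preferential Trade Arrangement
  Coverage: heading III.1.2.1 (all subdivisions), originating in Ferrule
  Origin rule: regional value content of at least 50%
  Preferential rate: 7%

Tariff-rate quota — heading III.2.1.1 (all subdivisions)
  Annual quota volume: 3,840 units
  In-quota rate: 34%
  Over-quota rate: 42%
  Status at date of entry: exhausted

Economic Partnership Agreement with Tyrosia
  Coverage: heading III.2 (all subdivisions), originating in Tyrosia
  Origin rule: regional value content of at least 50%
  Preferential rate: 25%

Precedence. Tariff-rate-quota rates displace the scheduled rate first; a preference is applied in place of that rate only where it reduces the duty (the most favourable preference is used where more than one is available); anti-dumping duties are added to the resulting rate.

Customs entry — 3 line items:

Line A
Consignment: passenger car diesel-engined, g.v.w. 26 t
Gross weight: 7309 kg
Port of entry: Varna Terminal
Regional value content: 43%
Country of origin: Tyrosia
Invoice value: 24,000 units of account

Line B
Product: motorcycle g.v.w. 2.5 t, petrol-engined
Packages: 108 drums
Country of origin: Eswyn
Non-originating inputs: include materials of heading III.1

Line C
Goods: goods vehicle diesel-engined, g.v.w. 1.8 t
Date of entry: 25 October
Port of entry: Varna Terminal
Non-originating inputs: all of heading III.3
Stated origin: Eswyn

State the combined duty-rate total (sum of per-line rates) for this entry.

43%

Line A: passenger car → III.3; diesel-engined → III.3.3; g.v.w. 26 t → III.3.3.2. Scheduled 5%. Tyrosia agreement on III.2: III.3.3.2 not covered. → 5%.
Line B: motorcycle → III.1; petrol-engined → III.1.3; g.v.w. 2.5 t → III.1.3.2. Scheduled 11%. Eswyn agreement on III.1: CTH not met. → 11%.
Line C: goods vehicle → III.2; diesel-engined → III.2.4; g.v.w. 1.8 t → III.2.4.2. Scheduled 27%. Eswyn agreement on III.1: III.2.4.2 not covered. → 27%.
Sum: 5% + 11% + 27% = 43%.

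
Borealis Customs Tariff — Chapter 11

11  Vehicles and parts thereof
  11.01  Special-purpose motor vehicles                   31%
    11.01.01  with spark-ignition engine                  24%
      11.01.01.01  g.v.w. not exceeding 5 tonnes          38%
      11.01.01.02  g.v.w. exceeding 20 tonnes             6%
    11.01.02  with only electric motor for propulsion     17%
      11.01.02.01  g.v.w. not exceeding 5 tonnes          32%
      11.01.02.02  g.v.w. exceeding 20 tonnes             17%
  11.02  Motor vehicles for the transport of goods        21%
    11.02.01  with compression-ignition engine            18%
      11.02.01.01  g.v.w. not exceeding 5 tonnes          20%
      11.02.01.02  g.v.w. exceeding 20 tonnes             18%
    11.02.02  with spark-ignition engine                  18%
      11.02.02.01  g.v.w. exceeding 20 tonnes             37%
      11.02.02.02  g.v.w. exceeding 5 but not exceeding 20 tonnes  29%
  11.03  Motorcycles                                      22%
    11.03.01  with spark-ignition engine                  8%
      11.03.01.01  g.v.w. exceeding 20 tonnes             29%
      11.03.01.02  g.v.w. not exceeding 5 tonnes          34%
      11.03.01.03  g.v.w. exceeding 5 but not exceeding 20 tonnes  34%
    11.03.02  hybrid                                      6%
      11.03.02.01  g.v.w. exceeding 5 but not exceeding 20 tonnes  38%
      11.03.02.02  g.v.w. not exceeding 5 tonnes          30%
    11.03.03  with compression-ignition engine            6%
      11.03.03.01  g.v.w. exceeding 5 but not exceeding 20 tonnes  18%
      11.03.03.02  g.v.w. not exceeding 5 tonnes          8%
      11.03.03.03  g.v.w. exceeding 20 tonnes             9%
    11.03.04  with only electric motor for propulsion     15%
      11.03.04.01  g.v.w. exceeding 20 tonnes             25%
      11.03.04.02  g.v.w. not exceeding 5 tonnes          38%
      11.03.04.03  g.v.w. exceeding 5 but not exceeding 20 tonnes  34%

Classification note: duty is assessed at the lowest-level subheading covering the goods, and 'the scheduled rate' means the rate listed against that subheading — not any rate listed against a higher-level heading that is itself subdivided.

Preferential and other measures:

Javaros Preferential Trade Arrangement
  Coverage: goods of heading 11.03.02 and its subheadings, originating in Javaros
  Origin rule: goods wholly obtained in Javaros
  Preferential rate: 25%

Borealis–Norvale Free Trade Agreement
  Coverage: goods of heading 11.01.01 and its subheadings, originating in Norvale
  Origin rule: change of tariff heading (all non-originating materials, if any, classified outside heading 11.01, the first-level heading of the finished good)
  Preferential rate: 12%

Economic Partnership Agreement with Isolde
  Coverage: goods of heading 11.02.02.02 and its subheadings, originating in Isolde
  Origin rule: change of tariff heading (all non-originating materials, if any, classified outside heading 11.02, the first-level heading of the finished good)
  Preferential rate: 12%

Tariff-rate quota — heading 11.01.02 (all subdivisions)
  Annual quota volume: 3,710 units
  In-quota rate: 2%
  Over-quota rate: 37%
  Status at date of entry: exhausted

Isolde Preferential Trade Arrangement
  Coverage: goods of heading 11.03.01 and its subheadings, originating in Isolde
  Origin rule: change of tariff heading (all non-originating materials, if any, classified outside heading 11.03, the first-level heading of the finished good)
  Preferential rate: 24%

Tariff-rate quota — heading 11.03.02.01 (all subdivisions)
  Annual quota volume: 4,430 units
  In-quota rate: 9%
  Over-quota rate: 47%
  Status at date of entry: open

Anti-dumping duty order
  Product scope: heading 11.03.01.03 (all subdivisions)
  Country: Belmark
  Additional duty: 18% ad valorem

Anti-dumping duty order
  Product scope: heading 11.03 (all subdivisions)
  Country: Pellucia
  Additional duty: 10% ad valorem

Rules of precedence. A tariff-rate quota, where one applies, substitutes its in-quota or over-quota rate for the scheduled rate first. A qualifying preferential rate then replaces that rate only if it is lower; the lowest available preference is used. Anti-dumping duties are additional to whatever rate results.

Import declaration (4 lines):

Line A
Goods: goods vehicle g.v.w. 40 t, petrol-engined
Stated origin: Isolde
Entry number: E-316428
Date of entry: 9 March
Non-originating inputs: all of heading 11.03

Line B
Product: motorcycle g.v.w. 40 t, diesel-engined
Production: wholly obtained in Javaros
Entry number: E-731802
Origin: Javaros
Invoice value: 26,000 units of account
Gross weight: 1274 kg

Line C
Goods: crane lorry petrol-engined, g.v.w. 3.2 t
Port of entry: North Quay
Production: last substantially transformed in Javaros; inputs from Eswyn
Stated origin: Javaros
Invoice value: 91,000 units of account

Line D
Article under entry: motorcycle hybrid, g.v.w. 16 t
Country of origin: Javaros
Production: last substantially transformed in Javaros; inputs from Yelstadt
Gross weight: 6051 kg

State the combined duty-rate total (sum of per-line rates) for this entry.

Line A: goods vehicle → 11.02; petrol-engined → 11.02.02; g.v.w. 40 t → 11.02.02.01. Scheduled 37%. Isolde agreement on 11.02.02.02: 11.02.02.01 not covered; Isolde agreement on 11.03.01: 11.02.02.01 not covered. → 37%.
Line B: motorcycle → 11.03; diesel-engined → 11.03.03; g.v.w. 40 t → 11.03.03.03. Scheduled 9%. Javaros agreement on 11.03.02: 11.03.03.03 not covered. → 9%.
Line C: crane lorry → 11.01; petrol-engined → 11.01.01; g.v.w. 3.2 t → 11.01.01.01. Scheduled 38%. Javaros agreement on 11.03.02: 11.01.01.01 not covered. → 38%.
Line D: motorcycle → 11.03; hybrid → 11.03.02; g.v.w. 16 t → 11.03.02.01. Scheduled 38%. quota on 11.03.02.01 open → in-quota 9%; Javaros agreement on 11.03.02: not wholly obtained. → 9%.
Sum: 37% + 9% + 38% + 9% = 93%.

93%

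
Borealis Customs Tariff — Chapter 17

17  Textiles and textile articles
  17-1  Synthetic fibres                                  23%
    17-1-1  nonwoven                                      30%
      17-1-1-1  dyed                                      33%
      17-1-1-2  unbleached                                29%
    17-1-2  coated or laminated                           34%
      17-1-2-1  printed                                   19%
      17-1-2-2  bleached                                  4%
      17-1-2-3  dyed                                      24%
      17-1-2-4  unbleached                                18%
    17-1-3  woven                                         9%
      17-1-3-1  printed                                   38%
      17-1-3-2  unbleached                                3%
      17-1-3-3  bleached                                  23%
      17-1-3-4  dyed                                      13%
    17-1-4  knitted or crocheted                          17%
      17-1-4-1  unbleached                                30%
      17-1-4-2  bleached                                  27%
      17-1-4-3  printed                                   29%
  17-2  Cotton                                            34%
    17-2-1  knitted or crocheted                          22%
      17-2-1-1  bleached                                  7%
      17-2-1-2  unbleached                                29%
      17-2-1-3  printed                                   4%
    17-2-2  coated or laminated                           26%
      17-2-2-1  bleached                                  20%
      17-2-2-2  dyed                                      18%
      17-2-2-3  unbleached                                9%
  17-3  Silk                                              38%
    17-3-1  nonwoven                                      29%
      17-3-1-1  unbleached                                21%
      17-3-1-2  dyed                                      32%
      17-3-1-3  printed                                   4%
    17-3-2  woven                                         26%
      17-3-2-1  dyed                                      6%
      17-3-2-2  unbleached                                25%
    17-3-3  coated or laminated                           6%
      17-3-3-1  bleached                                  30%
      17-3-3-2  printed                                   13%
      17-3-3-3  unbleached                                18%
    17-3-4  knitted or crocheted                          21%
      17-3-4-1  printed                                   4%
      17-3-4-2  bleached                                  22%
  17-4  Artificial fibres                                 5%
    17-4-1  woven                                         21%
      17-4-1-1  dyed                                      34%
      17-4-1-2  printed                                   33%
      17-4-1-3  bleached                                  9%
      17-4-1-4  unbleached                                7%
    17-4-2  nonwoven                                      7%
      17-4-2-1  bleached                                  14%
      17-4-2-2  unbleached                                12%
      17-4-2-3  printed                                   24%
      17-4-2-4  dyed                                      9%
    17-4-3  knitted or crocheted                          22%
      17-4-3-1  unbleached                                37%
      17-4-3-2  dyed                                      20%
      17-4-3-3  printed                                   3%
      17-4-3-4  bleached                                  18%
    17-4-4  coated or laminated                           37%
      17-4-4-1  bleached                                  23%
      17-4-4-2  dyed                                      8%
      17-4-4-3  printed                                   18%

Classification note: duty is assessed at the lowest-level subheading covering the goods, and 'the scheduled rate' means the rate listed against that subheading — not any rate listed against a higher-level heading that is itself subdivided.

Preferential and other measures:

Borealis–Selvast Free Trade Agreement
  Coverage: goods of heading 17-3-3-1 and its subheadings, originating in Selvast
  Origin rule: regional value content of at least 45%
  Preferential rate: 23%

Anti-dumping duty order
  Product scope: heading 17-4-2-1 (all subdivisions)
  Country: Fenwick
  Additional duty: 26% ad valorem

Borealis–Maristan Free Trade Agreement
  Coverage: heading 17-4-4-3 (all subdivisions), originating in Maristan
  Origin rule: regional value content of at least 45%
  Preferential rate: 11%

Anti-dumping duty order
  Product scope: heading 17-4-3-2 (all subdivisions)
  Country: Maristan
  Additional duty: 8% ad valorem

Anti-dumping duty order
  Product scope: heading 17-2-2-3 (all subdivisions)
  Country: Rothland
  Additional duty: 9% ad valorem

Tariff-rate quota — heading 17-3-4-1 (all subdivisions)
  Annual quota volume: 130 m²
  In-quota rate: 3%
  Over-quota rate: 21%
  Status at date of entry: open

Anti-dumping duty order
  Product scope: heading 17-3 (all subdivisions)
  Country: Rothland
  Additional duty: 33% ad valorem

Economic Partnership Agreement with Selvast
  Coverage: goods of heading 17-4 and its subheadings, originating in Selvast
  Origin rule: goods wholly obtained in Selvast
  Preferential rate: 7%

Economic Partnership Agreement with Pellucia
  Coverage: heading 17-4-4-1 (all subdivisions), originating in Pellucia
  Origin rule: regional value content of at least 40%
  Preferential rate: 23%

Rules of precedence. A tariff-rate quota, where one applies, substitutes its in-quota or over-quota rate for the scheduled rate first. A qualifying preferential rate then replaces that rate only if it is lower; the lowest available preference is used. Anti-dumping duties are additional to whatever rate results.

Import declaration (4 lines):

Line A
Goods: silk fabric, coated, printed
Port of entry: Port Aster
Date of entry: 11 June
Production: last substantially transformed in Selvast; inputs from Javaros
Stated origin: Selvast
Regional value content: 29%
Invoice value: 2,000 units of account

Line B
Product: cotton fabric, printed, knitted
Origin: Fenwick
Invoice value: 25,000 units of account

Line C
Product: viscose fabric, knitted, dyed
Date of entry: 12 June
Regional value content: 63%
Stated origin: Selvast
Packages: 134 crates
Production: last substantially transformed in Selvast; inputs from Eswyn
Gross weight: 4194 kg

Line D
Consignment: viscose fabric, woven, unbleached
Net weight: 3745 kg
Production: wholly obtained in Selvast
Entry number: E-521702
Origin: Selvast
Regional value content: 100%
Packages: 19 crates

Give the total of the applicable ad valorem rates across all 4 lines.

Line A: silk → 17-3; coated → 17-3-3; printed → 17-3-3-2. Scheduled 13%. Selvast agreement on 17-3-3-1: 17-3-3-2 not covered; Selvast agreement on 17-4: 17-3-3-2 not covered. → 13%.
Line B: cotton → 17-2; knitted → 17-2-1; printed → 17-2-1-3. Scheduled 4%. No special measure applies. → 4%.
Line C: viscose → 17-4; knitted → 17-4-3; dyed → 17-4-3-2. Scheduled 20%. Selvast agreement on 17-3-3-1: 17-4-3-2 not covered; Selvast agreement on 17-4: not wholly obtained. → 20%.
Line D: viscose → 17-4; woven → 17-4-1; unbleached → 17-4-1-4. Scheduled 7%. Selvast agreement on 17-3-3-1: 17-4-1-4 not covered; Selvast agreement on 17-4: wholly obtained → 7% available; preference 7% not lower than 7% → no reduction. → 7%.
Sum: 13% + 4% + 20% + 7% = 44%.

44%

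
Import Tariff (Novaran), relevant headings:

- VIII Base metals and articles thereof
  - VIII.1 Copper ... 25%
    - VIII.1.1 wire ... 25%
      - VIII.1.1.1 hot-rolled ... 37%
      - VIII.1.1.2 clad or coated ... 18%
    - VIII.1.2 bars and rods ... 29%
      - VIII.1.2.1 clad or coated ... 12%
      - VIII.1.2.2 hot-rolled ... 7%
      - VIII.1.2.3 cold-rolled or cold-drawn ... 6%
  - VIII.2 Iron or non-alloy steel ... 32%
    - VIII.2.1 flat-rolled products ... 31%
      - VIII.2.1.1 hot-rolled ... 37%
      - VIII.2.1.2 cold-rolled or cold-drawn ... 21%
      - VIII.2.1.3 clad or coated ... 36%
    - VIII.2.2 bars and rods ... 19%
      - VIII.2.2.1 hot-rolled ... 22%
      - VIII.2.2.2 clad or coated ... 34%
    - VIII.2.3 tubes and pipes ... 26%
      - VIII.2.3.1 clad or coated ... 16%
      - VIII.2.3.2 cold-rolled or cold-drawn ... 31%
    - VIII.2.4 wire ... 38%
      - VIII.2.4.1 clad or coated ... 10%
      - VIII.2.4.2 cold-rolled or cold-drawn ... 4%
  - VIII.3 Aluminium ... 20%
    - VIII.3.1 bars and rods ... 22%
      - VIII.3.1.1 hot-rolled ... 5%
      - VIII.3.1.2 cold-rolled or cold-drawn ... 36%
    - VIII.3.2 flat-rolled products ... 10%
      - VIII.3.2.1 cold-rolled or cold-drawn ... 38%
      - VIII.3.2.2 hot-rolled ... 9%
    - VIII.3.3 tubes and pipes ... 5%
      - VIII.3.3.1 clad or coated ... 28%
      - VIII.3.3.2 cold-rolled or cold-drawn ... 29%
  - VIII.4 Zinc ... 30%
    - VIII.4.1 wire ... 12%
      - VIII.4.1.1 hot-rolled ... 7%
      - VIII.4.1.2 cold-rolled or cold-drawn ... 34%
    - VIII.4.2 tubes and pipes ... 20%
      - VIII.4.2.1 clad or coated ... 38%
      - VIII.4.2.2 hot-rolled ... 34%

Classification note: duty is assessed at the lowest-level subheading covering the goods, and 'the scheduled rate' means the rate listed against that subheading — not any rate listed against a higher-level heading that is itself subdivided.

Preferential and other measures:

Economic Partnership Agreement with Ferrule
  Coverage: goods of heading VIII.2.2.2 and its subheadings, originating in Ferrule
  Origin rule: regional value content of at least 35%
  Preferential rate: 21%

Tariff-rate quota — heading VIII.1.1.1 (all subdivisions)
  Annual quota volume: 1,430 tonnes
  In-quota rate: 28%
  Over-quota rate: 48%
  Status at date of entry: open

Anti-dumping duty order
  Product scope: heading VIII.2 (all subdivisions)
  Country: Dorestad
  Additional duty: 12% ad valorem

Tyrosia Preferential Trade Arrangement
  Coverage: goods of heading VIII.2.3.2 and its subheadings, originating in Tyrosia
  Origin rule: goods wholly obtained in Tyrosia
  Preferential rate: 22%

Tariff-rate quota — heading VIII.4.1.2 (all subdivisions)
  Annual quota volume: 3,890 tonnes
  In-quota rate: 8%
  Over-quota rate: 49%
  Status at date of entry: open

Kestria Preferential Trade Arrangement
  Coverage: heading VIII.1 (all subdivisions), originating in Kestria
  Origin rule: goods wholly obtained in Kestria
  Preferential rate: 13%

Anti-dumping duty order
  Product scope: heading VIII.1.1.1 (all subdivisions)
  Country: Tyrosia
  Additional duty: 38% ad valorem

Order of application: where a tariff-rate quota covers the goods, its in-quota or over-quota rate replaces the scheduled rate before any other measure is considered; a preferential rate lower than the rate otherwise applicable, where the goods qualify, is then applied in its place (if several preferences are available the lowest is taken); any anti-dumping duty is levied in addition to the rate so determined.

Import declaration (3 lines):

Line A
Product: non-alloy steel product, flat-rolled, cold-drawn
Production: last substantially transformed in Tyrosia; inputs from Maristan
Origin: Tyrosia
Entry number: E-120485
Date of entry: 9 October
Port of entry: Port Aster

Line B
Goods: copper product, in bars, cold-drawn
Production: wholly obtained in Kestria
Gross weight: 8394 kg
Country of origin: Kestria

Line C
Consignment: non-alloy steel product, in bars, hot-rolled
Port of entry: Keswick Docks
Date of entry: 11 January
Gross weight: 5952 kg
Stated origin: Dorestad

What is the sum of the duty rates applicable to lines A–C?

61%

Line A: non-alloy steel → VIII.2; flat-rolled → VIII.2.1; cold-drawn → VIII.2.1.2. Scheduled 21%. Tyrosia agreement on VIII.2.3.2: VIII.2.1.2 not covered. → 21%.
Line B: copper → VIII.1; in bars → VIII.1.2; cold-drawn → VIII.1.2.3. Scheduled 6%. Kestria agreement on VIII.1: wholly obtained → 13% available; preference 13% not lower than 6% → no reduction. → 6%.
Line C: non-alloy steel → VIII.2; in bars → VIII.2.2; hot-rolled → VIII.2.2.1. Scheduled 22%. anti-dumping (Dorestad, VIII.2): +12%; total 22% + 12% = 34%. → 34%.
Sum: 21% + 6% + 34% = 61%.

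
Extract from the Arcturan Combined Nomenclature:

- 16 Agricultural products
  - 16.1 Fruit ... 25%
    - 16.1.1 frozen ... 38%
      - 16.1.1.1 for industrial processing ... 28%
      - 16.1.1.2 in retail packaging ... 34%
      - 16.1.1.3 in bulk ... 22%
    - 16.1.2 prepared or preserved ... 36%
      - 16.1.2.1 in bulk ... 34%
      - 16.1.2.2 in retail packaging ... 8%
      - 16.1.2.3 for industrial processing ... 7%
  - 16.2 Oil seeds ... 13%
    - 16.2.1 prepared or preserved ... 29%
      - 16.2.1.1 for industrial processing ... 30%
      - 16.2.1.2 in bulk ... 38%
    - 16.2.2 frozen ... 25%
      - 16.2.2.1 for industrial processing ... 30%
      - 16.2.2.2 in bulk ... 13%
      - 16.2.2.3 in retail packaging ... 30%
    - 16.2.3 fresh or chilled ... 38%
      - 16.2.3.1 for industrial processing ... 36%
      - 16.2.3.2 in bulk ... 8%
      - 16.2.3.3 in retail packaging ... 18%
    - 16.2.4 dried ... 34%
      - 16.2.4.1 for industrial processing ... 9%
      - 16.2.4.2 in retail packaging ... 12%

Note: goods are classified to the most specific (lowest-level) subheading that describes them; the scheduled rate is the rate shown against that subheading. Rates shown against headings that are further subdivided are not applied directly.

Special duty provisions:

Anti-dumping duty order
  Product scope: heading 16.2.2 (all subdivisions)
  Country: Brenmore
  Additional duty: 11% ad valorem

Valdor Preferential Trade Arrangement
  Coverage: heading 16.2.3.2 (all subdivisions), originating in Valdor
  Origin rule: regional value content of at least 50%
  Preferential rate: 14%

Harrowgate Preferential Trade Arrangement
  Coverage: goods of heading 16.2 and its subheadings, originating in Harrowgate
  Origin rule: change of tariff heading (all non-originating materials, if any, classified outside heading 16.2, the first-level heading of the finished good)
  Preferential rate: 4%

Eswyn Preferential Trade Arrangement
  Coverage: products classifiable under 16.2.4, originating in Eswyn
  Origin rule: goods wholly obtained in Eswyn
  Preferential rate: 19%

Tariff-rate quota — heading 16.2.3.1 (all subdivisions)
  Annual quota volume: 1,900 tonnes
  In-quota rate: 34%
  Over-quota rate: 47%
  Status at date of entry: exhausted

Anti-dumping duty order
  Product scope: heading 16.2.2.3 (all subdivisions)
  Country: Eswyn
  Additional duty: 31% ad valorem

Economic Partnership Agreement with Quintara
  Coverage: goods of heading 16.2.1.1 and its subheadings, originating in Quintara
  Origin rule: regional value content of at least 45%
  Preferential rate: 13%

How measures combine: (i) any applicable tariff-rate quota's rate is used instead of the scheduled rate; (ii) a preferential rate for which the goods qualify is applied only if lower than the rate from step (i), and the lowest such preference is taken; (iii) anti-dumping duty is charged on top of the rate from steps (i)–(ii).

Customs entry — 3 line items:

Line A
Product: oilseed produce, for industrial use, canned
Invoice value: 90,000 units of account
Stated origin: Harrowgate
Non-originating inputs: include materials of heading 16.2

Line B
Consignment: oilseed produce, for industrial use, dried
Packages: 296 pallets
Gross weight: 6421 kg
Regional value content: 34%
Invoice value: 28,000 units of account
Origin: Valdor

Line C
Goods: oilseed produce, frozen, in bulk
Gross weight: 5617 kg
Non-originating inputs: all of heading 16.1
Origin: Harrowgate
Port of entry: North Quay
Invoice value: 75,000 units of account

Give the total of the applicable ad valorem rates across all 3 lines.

43%

Line A: oilseed → 16.2; canned → 16.2.1; for industrial use → 16.2.1.1. Scheduled 30%. Harrowgate agreement on 16.2: CTH not met. → 30%.
Line B: oilseed → 16.2; dried → 16.2.4; for industrial use → 16.2.4.1. Scheduled 9%. Valdor agreement on 16.2.3.2: 16.2.4.1 not covered. → 9%.
Line C: oilseed → 16.2; frozen → 16.2.2; in bulk → 16.2.2.2. Scheduled 13%. Harrowgate agreement on 16.2: CTH met → 4% available; preferential 4%. → 4%.
Sum: 30% + 9% + 4% = 43%.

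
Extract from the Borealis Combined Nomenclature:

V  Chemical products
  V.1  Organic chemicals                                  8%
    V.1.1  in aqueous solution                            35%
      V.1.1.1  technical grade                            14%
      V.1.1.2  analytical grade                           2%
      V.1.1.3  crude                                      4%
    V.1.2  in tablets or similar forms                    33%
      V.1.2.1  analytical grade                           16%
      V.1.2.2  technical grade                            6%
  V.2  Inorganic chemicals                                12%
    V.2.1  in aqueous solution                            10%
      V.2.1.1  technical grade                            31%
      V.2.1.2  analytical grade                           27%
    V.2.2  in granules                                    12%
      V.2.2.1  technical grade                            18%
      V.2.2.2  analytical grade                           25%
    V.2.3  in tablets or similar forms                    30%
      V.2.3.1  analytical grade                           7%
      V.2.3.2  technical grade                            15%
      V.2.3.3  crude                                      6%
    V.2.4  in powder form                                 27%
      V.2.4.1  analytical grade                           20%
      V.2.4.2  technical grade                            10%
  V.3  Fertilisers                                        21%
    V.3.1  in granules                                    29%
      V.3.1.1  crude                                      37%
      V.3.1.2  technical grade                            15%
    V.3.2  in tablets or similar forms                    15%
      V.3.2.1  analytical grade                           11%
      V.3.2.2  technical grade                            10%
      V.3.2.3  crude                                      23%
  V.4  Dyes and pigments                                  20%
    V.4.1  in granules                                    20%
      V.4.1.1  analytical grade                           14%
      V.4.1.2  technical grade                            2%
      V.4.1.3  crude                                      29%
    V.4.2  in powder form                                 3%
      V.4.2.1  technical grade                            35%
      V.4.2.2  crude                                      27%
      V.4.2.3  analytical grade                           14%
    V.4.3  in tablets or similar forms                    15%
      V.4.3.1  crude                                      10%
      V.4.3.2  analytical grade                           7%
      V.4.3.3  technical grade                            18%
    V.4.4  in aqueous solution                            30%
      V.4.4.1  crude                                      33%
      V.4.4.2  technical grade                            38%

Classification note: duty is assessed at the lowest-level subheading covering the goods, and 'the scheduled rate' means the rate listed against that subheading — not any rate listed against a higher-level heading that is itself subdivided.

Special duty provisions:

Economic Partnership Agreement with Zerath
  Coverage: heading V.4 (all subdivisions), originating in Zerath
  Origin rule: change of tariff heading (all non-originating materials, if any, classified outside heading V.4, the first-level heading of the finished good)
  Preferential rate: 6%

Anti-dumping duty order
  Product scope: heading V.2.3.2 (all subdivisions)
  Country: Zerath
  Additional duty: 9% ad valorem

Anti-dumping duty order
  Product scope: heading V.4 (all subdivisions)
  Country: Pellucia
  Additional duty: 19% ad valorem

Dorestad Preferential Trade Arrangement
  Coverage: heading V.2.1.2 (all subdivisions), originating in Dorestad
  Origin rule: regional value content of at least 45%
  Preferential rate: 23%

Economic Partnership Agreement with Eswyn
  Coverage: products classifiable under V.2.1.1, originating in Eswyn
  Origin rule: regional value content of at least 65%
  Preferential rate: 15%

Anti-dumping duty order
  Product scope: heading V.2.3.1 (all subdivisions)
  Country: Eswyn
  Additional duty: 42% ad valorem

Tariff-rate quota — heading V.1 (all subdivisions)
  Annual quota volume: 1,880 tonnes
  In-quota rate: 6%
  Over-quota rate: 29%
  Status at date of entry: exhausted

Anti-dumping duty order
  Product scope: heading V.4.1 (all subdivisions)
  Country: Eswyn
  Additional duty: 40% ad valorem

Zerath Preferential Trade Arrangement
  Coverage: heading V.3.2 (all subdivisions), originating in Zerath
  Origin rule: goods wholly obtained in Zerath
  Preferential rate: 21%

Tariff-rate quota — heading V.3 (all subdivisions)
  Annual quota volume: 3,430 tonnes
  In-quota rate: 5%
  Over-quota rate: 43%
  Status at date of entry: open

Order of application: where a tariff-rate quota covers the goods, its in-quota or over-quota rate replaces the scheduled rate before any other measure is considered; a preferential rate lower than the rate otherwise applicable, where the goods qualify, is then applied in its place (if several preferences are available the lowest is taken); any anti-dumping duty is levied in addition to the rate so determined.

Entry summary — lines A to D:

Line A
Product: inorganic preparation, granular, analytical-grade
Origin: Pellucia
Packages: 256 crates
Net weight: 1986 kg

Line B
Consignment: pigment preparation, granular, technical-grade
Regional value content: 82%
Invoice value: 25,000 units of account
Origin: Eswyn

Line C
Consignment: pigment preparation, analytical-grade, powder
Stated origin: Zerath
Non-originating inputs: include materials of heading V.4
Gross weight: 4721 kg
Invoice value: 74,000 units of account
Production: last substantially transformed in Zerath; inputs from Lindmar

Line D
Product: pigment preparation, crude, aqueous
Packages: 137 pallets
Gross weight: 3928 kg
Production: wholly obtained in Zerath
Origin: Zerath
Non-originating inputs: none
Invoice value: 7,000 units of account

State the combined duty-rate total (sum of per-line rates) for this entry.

87%

Line A: inorganic → V.2; granular → V.2.2; analytical-grade → V.2.2.2. Scheduled 25%. No special measure applies. → 25%.
Line B: pigment → V.4; granular → V.4.1; technical-grade → V.4.1.2. Scheduled 2%. Eswyn agreement on V.2.1.1: V.4.1.2 not covered; anti-dumping (Eswyn, V.4.1): +40%; total 2% + 40% = 42%. → 42%.
Line C: pigment → V.4; powder → V.4.2; analytical-grade → V.4.2.3. Scheduled 14%. Zerath agreement on V.4: CTH not met; Zerath agreement on V.3.2: V.4.2.3 not covered. → 14%.
Line D: pigment → V.4; aqueous → V.4.4; crude → V.4.4.1. Scheduled 33%. Zerath agreement on V.4: CTH met → 6% available; Zerath agreement on V.3.2: V.4.4.1 not covered; preferential 6%. → 6%.
Sum: 25% + 42% + 14% + 6% = 87%.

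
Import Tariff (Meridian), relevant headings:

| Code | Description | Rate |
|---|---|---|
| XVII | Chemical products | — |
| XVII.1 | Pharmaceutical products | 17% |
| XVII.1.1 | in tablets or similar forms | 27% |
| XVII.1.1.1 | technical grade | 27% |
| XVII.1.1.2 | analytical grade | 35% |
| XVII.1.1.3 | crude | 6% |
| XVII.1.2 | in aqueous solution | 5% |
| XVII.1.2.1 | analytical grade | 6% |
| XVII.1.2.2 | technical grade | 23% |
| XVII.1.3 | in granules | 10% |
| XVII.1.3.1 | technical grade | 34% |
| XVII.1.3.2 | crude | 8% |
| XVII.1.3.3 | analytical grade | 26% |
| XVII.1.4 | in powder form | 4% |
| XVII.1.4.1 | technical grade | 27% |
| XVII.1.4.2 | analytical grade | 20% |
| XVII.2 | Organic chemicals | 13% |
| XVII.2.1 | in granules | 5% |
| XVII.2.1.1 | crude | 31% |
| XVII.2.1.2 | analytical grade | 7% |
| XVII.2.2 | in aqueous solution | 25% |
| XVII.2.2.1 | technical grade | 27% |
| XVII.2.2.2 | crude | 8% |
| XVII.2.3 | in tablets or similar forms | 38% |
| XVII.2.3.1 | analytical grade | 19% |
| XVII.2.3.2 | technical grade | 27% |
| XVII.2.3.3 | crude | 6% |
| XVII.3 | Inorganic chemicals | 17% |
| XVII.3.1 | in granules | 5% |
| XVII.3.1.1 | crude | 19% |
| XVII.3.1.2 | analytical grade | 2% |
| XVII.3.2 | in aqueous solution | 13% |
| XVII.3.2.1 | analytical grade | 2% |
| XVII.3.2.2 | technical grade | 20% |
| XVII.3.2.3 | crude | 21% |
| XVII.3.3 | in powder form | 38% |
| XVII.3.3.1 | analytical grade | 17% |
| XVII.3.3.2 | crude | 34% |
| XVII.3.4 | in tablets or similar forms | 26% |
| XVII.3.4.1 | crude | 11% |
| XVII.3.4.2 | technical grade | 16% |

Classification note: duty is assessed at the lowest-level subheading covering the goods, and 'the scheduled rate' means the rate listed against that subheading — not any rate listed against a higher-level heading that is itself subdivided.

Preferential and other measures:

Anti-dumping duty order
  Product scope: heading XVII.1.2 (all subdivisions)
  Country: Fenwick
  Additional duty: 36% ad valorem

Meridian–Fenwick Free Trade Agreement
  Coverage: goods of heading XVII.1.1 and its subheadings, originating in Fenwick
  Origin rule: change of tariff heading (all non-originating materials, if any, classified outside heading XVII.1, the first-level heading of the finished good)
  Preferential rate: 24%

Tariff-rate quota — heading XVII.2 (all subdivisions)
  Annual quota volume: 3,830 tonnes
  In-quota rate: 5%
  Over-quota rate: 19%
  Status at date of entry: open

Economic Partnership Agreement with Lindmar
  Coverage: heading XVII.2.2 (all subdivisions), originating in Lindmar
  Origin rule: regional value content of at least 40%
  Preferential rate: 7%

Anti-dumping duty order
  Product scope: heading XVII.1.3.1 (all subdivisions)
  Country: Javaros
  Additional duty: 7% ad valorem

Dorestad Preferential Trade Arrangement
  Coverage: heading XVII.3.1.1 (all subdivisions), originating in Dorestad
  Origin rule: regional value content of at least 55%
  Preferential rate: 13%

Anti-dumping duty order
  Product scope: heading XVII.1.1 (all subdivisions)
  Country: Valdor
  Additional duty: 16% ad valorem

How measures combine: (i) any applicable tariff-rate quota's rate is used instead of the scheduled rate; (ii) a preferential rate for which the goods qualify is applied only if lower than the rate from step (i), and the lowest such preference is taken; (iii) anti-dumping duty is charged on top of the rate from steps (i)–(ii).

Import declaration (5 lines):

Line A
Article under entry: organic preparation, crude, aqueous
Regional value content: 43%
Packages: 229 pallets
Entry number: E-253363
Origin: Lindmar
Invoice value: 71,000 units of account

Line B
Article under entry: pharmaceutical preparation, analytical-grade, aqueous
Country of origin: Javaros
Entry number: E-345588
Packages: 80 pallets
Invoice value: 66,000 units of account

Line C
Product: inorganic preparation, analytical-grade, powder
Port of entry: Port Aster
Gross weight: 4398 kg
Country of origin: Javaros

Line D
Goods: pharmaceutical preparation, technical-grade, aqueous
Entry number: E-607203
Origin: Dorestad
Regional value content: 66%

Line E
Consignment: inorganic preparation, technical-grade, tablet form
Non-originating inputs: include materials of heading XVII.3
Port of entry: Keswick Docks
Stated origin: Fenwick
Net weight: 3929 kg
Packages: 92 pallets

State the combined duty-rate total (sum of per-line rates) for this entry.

Line A: organic → XVII.2; aqueous → XVII.2.2; crude → XVII.2.2.2. Scheduled 8%. quota on XVII.2 open → in-quota 5%; Lindmar agreement on XVII.2.2: RVC ≥ 40% → 7% available; preference 7% not lower than 5% → no reduction. → 5%.
Line B: pharmaceutical → XVII.1; aqueous → XVII.1.2; analytical-grade → XVII.1.2.1. Scheduled 6%. No special measure applies. → 6%.
Line C: inorganic → XVII.3; powder → XVII.3.3; analytical-grade → XVII.3.3.1. Scheduled 17%. No special measure applies. → 17%.
Line D: pharmaceutical → XVII.1; aqueous → XVII.1.2; technical-grade → XVII.1.2.2. Scheduled 23%. Dorestad agreement on XVII.3.1.1: XVII.1.2.2 not covered. → 23%.
Line E: inorganic → XVII.3; tablet form → XVII.3.4; technical-grade → XVII.3.4.2. Scheduled 16%. Fenwick agreement on XVII.1.1: XVII.3.4.2 not covered. → 16%.
Sum: 5% + 6% + 17% + 23% + 16% = 67%.

67%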